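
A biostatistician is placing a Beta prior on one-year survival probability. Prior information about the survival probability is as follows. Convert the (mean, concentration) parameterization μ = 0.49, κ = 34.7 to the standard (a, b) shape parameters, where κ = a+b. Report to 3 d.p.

Split κ in proportion μ : (1−μ): a = 0.49·34.7 = 17.003, b = 34.7 − 17.003 = 17.697.

a = 17.003, b = 17.697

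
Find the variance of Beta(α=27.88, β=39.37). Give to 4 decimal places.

0.0036

μ = 27.88/67.25 = 0.414572; Var = μ(1−μ)/(α+β+1) = 0.2427021/68.25 = 0.0036.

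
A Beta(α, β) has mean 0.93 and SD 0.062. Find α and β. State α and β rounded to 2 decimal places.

α = 14.82, β = 1.12

Variance = 0.062² = 0.003844. The moment-matching identity α+β = μ(1−μ)/Var − 1 gives
α+β = 0.0651/0.003844 − 1 = 15.9355, so α = μ·15.9355 = 14.82 and β = (1−μ)·15.9355 = 1.12.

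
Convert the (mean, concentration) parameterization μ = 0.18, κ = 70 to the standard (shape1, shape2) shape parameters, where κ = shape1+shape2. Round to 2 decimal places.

shape1 = 12.60, shape2 = 57.40

Split κ in proportion μ : (1−μ): shape1 = 0.18·70 = 12.60, shape2 = 70 − 12.60 = 57.40.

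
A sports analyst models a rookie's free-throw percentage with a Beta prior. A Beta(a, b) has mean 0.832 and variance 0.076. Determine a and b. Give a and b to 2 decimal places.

Write ν = a+b; then a = μν and Var = μ(1−μ)/(ν+1).
ν = μ(1−μ)/Var − 1 = 0.139776/0.076 − 1 = 0.8392.
a = 0.832·0.8392 = 0.70, b = 0.168·0.8392 = 0.14.

a = 0.70, b = 0.14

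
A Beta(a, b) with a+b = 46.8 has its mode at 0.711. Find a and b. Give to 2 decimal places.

a = 32.85, b = 13.95

For a,b>1 the mode is (a−1)/(a+b−2), so a = mode·(κ−2)+1 = 0.711×44.8+1 = 32.85.
And b = (1−mode)·(κ−2)+1 = 0.289×44.8+1 = 13.95.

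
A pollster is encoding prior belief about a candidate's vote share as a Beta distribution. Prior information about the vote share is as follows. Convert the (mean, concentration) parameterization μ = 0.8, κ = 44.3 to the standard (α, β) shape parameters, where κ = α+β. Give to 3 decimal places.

α = 35.440, β = 8.860

Split κ in proportion μ : (1−μ): α = 0.8·44.3 = 35.440, β = 44.3 − 35.440 = 8.860.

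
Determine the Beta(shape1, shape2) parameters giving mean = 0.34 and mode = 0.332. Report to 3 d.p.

shape1 = 14.280, shape2 = 27.720

Let s = shape1+shape2. Mean gives shape1 = μs = 0.34s; mode gives (shape1−1)/(s−2) = 0.332.
Substituting: 0.34s − 1 = 0.332(s−2) = 0.332s − 0.664, so 0.008s = 0.336 and s = 42.0000.
Then shape1 = 0.34×42.0000 = 14.280 and shape2 = s−shape1 = 27.720.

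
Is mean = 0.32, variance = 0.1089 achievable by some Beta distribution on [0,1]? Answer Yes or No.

Yes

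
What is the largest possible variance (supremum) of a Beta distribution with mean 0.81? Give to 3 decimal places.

Var = μ(1−μ)/(α+β+1), which approaches μ(1−μ) as α+β → 0.
So the supremum is μ(1−μ) = 0.81×0.19 = 0.154.

0.154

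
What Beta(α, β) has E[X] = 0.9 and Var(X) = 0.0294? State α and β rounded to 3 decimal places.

α = 1.855, β = 0.206

Let s = α+β. The Beta variance is μ(1−μ)/(s+1).
So s+1 = μ(1−μ)/σ² = (0.9×0.1)/0.0294 = 0.09/0.0294 = 3.0612, giving s = 2.0612.
Then α = μs = 0.9×2.0612 = 1.855 and β = (1−μ)s = 0.1×2.0612 = 0.206.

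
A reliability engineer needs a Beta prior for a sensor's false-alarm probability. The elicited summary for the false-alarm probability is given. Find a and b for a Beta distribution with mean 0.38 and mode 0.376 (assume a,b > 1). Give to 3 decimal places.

a = 23.560, b = 38.440

Let s = a+b. Mean gives a = μs = 0.38s; mode gives (a−1)/(s−2) = 0.376.
Substituting: 0.38s − 1 = 0.376(s−2) = 0.376s − 0.752, so 0.004s = 0.248 and s = 62.0000.
Then a = 0.38×62.0000 = 23.560 and b = s−a = 38.440.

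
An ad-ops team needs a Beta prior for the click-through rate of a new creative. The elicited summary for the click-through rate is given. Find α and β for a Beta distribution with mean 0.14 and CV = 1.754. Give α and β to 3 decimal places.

α = 0.140, β = 0.857

σ = CV·μ = 1.754×0.14 = 0.24556, so σ² = 0.060300.
s+1 = μ(1−μ)/σ² = 0.1204/0.060300 = 1.9967, so s = α+β = 0.9967.
α = μs = 0.140, β = (1−μ)s = 0.857.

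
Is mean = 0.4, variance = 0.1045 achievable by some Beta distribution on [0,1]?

Yes

For any Beta, Var(X) < E[X]·(1−E[X]).
Here μ(1−μ) = 0.4×0.6 = 0.24, and 0.1045 < 0.24.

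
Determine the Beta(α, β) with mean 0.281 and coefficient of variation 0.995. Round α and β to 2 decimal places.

Var = (CV·μ)² = (0.995×0.281)² = 0.078173.
α+β = μ(1−μ)/Var − 1 = 0.202039/0.078173 − 1 = 1.5845.
Thus α = 0.281·1.5845 = 0.45 and β = 0.719·1.5845 = 1.14.

α = 0.45, β = 1.14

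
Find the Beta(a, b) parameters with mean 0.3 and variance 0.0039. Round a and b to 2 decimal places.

a = 15.85, b = 36.99

Let s = a+b. The Beta variance is μ(1−μ)/(s+1).
So s+1 = μ(1−μ)/σ² = (0.3×0.7)/0.0039 = 0.21/0.0039 = 53.8462, giving s = 52.8462.
Then a = μs = 0.3×52.8462 = 15.85 and b = (1−μ)s = 0.7×52.8462 = 36.99.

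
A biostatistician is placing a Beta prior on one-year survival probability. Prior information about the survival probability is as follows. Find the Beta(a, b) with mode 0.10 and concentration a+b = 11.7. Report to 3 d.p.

a = 1.970, b = 9.730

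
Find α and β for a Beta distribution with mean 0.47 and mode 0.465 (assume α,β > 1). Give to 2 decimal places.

α = 6.58, β = 7.42

With s = α+β: μ = α/s and mode = (α−1)/(s−2). Eliminating α = μs,
μs − 1 = m(s−2) ⇒ s(μ−m) = 1−2m ⇒ s = 0.070/0.005 = 14.0000.
So α = μs = 6.58, β = (1−μ)s = 7.42.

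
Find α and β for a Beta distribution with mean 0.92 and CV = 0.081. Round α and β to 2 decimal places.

Var = (CV·μ)² = (0.081×0.92)² = 0.005553.
α+β = μ(1−μ)/Var − 1 = 0.0736/0.005553 − 1 = 12.2535.
Thus α = 0.92·12.2535 = 11.27 and β = 0.08·12.2535 = 0.98.

α = 11.27, β = 0.98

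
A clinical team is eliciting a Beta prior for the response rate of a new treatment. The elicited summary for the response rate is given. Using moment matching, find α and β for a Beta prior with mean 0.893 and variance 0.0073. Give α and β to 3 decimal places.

By moment matching, α+β = μ(1−μ)/σ² − 1 = (0.893·0.107)/0.0073 − 1 = 13.0892 − 1 = 12.0892.
Since α/(α+β) = μ, α = 0.893·12.0892 = 10.796 and β = 0.107·12.0892 = 1.294.

α = 10.796, β = 1.294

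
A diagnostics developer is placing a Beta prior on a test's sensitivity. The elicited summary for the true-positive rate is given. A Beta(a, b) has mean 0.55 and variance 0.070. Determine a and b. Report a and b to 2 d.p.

Let s = a+b. The Beta variance is μ(1−μ)/(s+1).
So s+1 = μ(1−μ)/σ² = (0.55×0.45)/0.070 = 0.2475/0.070 = 3.5357, giving s = 2.5357.
Then a = μs = 0.55×2.5357 = 1.39 and b = (1−μ)s = 0.45×2.5357 = 1.14.

a = 1.39, b = 1.14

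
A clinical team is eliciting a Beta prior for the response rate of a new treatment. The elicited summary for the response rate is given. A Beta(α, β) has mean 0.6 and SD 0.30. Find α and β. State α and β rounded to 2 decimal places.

First σ² = 0.0900. Setting α = μn, β = (1−μ)n with n = α+β,
μ(1−μ)/(n+1) = 0.0900 ⇒ n+1 = 0.24/0.0900 = 2.6667 ⇒ n = 1.6667.
Hence α = 0.6×1.6667 = 1.00, β = 0.4×1.6667 = 0.67.

α = 1.00, β = 0.67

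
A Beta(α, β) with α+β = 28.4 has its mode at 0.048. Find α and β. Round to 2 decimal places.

Since the density peak of Beta(α,β) is at (α−1)/(α+β−2),
α = 1 + 0.048(28.4−2) = 2.27 and β = 28.4 − 2.27 = 26.13.

α = 2.27, β = 26.13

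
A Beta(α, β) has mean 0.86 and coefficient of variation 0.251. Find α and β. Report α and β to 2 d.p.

σ = CV·μ = 0.251×0.86 = 0.21586, so σ² = 0.046596.
s+1 = μ(1−μ)/σ² = 0.1204/0.046596 = 2.5839, so s = α+β = 1.5839.
α = μs = 1.36, β = (1−μ)s = 0.22.

α = 1.36, β = 0.22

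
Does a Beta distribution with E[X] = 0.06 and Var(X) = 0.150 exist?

No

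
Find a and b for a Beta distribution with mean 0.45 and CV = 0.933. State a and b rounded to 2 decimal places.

σ = CV·μ = 0.933×0.45 = 0.41985, so σ² = 0.176274.
s+1 = μ(1−μ)/σ² = 0.2475/0.176274 = 1.4041, so s = a+b = 0.4041.
a = μs = 0.18, b = (1−μ)s = 0.22.

a = 0.18, b = 0.22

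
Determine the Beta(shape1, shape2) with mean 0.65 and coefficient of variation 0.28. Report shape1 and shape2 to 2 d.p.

shape1 = 3.81, shape2 = 2.05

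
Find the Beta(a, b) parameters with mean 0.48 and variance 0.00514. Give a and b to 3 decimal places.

a = 22.829, b = 24.731

Let s = a+b. The Beta variance is μ(1−μ)/(s+1).
So s+1 = μ(1−μ)/σ² = (0.48×0.52)/0.00514 = 0.2496/0.00514 = 48.5603, giving s = 47.5603.
Then a = μs = 0.48×47.5603 = 22.829 and b = (1−μ)s = 0.52×47.5603 = 24.731.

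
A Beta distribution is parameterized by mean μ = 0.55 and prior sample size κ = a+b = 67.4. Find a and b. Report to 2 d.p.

a = 37.07, b = 30.33

Split κ in proportion μ : (1−μ): a = 0.55·67.4 = 37.07, b = 67.4 − 37.07 = 30.33.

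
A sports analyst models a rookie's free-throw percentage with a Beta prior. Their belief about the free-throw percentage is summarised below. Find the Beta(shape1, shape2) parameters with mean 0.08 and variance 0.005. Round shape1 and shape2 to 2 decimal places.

Let s = shape1+shape2. The Beta variance is μ(1−μ)/(s+1).
So s+1 = μ(1−μ)/σ² = (0.08×0.92)/0.005 = 0.0736/0.005 = 14.7200, giving s = 13.7200.
Then shape1 = μs = 0.08×13.7200 = 1.10 and shape2 = (1−μ)s = 0.92×13.7200 = 12.62.

shape1 = 1.10, shape2 = 12.62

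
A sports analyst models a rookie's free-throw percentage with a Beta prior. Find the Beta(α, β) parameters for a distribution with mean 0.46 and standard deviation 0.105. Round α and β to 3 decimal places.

First σ² = 0.011025. Setting α = μn, β = (1−μ)n with n = α+β,
μ(1−μ)/(n+1) = 0.011025 ⇒ n+1 = 0.2484/0.011025 = 22.5306 ⇒ n = 21.5306.
Hence α = 0.46×21.5306 = 9.904, β = 0.54×21.5306 = 11.627.

α = 9.904, β = 11.627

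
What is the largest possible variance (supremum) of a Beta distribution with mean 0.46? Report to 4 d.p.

Var = μ(1−μ)/(α+β+1), which approaches μ(1−μ) as α+β → 0.
So the supremum is μ(1−μ) = 0.46×0.54 = 0.2484.

0.2484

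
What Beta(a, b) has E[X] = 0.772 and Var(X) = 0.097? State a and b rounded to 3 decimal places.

Write ν = a+b; then a = μν and Var = μ(1−μ)/(ν+1).
ν = μ(1−μ)/Var − 1 = 0.176016/0.097 − 1 = 0.8146.
a = 0.772·0.8146 = 0.629, b = 0.228·0.8146 = 0.186.

a = 0.629, b = 0.186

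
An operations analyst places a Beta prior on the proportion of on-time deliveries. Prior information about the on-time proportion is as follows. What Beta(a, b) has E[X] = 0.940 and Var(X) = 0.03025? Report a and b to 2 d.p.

a = 0.81, b = 0.05

Let s = a+b. The Beta variance is μ(1−μ)/(s+1).
So s+1 = μ(1−μ)/σ² = (0.940×0.060)/0.03025 = 0.056400/0.03025 = 1.8645, giving s = 0.8645.
Then a = μs = 0.940×0.8645 = 0.81 and b = (1−μ)s = 0.060×0.8645 = 0.05.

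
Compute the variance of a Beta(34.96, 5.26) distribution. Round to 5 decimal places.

0.00276

μ = 34.96/40.22 = 0.869219; Var = μ(1−μ)/(α+β+1) = 0.1136771/41.22 = 0.00276.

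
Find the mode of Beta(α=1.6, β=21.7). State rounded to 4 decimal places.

With α,β > 1, mode = (α−1)/(α+β−2) = 0.6/21.3 = 0.0282.

0.0282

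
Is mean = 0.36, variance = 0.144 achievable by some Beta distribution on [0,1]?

For any Beta, Var(X) < E[X]·(1−E[X]).
Here μ(1−μ) = 0.36×0.64 = 0.2304, and 0.144 < 0.2304.

Yes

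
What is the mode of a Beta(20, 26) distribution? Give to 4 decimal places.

0.4318

With α,β > 1, mode = (α−1)/(α+β−2) = 19/44 = 0.4318.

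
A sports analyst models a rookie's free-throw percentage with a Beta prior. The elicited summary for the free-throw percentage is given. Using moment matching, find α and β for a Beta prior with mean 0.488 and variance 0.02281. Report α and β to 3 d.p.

Write ν = α+β; then α = μν and Var = μ(1−μ)/(ν+1).
ν = μ(1−μ)/Var − 1 = 0.249856/0.02281 − 1 = 9.9538.
α = 0.488·9.9538 = 4.857, β = 0.512·9.9538 = 5.096.

α = 4.857, β = 5.096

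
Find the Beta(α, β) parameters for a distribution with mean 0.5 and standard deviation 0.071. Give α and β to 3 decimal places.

α = 24.297, β = 24.297

First σ² = 0.005041. Setting α = μn, β = (1−μ)n with n = α+β,
μ(1−μ)/(n+1) = 0.005041 ⇒ n+1 = 0.25/0.005041 = 49.5933 ⇒ n = 48.5933.
Hence α = 0.5×48.5933 = 24.297, β = 0.5×48.5933 = 24.297.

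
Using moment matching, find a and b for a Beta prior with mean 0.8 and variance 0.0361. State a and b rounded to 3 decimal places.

Let s = a+b. The Beta variance is μ(1−μ)/(s+1).
So s+1 = μ(1−μ)/σ² = (0.8×0.2)/0.0361 = 0.16/0.0361 = 4.4321, giving s = 3.4321.
Then a = μs = 0.8×3.4321 = 2.746 and b = (1−μ)s = 0.2×3.4321 = 0.686.

a = 2.746, b = 0.686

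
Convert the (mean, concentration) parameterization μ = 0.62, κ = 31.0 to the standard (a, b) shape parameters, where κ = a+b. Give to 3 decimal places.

a = 19.220, b = 11.780

Split κ in proportion μ : (1−μ): a = 0.62·31.0 = 19.220, b = 31.0 − 19.220 = 11.780.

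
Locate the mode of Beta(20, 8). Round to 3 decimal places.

0.731

The density x^(α−1)(1−x)^(β−1) is maximised at (α−1)/(α+β−2) = 19/26 = 0.731.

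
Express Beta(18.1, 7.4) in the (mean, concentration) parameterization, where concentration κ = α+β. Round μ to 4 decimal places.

μ = 0.7098, κ = 25.5

κ = α+β = 18.1+7.4 = 25.5; μ = α/κ = 18.1/25.5 = 0.7098.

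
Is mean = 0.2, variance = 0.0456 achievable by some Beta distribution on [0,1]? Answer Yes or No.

Yes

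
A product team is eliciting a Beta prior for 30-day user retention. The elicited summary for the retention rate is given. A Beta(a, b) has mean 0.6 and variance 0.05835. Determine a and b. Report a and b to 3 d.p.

a = 1.868, b = 1.245

By moment matching, a+b = μ(1−μ)/σ² − 1 = (0.6·0.4)/0.05835 − 1 = 4.1131 − 1 = 3.1131.
Since a/(a+b) = μ, a = 0.6·3.1131 = 1.868 and b = 0.4·3.1131 = 1.245.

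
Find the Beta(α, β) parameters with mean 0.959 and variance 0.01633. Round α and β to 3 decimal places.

α = 1.350, β = 0.058

By moment matching, α+β = μ(1−μ)/σ² − 1 = (0.959·0.041)/0.01633 − 1 = 2.4078 − 1 = 1.4078.
Since α/(α+β) = μ, α = 0.959·1.4078 = 1.350 and β = 0.041·1.4078 = 0.058.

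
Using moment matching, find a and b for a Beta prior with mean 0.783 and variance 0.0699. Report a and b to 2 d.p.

a = 1.12, b = 0.31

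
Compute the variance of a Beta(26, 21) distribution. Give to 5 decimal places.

0.00515

Var = αβ/[(α+β)²(α+β+1)] = (26×21)/(47²×48) = 546/106032 = 0.00515.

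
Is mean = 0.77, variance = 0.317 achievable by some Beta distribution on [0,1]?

No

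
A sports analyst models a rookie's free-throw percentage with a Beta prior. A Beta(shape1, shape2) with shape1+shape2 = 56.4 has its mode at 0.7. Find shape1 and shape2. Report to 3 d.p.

Mode = (shape1−1)/(κ−2) with κ = shape1+shape2, so shape1−1 = 0.7·54.4 = 38.080.
shape1 = 39.080; shape2 = κ − shape1 = 17.320.

shape1 = 39.080, shape2 = 17.320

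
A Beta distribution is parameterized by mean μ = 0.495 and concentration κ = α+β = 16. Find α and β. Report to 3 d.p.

Split κ in proportion μ : (1−μ): α = 0.495·16 = 7.920, β = 16 − 7.920 = 8.080.

α = 7.920, β = 8.080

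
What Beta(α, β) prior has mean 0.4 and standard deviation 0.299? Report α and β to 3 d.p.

Variance = 0.299² = 0.089401. The moment-matching identity α+β = μ(1−μ)/Var − 1 gives
α+β = 0.24/0.089401 − 1 = 1.6845, so α = μ·1.6845 = 0.674 and β = (1−μ)·1.6845 = 1.011.

α = 0.674, β = 1.011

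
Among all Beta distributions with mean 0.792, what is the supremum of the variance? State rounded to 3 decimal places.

For fixed mean μ the Beta variance is μ(1−μ)/(α+β+1), increasing as α+β decreases.
Its least upper bound (not attained) is μ(1−μ) = 0.792·0.208 = 0.165.

0.165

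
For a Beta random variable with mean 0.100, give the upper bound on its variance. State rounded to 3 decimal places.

0.090

Var = μ(1−μ)/(α+β+1), which approaches μ(1−μ) as α+β → 0.
So the supremum is μ(1−μ) = 0.100×0.900 = 0.090.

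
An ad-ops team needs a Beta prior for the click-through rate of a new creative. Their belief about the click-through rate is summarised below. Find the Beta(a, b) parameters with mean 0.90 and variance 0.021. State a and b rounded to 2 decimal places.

a = 2.96, b = 0.33

By moment matching, a+b = μ(1−μ)/σ² − 1 = (0.90·0.10)/0.021 − 1 = 4.2857 − 1 = 3.2857.
Since a/(a+b) = μ, a = 0.90·3.2857 = 2.96 and b = 0.10·3.2857 = 0.33.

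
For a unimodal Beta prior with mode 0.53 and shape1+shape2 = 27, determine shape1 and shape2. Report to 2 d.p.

shape1 = 14.25, shape2 = 12.75

Mode = (shape1−1)/(κ−2) with κ = shape1+shape2, so shape1−1 = 0.53·25 = 13.25.
shape1 = 14.25; shape2 = κ − shape1 = 12.75.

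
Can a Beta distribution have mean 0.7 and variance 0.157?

A Beta with mean μ has variance μ(1−μ)/(α+β+1) < μ(1−μ).
Here μ(1−μ) = 0.7×0.3 = 0.21, and 0.157 < 0.21.

Yes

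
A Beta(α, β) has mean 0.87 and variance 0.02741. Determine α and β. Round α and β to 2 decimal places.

α = 2.72, β = 0.41

Write ν = α+β; then α = μν and Var = μ(1−μ)/(ν+1).
ν = μ(1−μ)/Var − 1 = 0.1131/0.02741 − 1 = 3.1262.
α = 0.87·3.1262 = 2.72, β = 0.13·3.1262 = 0.41.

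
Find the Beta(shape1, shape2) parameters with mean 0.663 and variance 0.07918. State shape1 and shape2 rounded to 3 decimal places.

shape1 = 1.208, shape2 = 0.614

By moment matching, shape1+shape2 = μ(1−μ)/σ² − 1 = (0.663·0.337)/0.07918 − 1 = 2.8218 − 1 = 1.8218.
Since shape1/(shape1+shape2) = μ, shape1 = 0.663·1.8218 = 1.208 and shape2 = 0.337·1.8218 = 0.614.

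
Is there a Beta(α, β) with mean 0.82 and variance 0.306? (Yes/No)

No

For any Beta, Var(X) < E[X]·(1−E[X]).
Here μ(1−μ) = 0.82×0.18 = 0.1476, and 0.306 ≥ 0.1476.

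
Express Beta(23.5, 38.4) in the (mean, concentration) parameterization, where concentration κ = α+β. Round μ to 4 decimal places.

μ = 0.3796, κ = 61.9

κ = α+β = 23.5+38.4 = 61.9; μ = α/κ = 23.5/61.9 = 0.3796.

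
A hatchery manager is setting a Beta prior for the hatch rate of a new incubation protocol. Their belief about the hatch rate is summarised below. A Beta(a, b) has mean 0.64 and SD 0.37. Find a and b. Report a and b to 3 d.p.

a = 0.437, b = 0.246

Variance = 0.37² = 0.1369. The moment-matching identity a+b = μ(1−μ)/Var − 1 gives
a+b = 0.2304/0.1369 − 1 = 0.6830, so a = μ·0.6830 = 0.437 and b = (1−μ)·0.6830 = 0.246.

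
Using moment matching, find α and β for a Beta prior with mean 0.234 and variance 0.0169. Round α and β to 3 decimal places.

α = 2.248, β = 7.358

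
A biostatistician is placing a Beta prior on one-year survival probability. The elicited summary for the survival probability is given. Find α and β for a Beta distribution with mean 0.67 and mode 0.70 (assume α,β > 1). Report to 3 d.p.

α = 8.933, β = 4.400

Let s = α+β. Mean gives α = μs = 0.67s; mode gives (α−1)/(s−2) = 0.70.
Substituting: 0.67s − 1 = 0.70(s−2) = 0.70s − 1.40, so -0.03s = -0.40 and s = 13.3333.
Then α = 0.67×13.3333 = 8.933 and β = s−α = 4.400.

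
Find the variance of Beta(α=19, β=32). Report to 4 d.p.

0.0045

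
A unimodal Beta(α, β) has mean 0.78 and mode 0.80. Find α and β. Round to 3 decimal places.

Let s = α+β. Mean gives α = μs = 0.78s; mode gives (α−1)/(s−2) = 0.80.
Substituting: 0.78s − 1 = 0.80(s−2) = 0.80s − 1.60, so -0.02s = -0.60 and s = 30.0000.
Then α = 0.78×30.0000 = 23.400 and β = s−α = 6.600.

α = 23.400, β = 6.600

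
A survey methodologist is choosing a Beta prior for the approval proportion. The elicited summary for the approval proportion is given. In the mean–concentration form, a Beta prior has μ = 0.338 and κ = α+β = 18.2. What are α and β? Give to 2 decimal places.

α = μκ = 0.338×18.2 = 6.15 and β = (1−μ)κ = 0.662×18.2 = 12.05.

α = 6.15, β = 12.05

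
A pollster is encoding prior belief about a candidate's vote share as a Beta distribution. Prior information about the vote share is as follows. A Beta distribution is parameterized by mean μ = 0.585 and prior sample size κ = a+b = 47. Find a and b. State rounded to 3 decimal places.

a = μκ = 0.585×47 = 27.495 and b = (1−μ)κ = 0.415×47 = 19.505.

a = 27.495, b = 19.505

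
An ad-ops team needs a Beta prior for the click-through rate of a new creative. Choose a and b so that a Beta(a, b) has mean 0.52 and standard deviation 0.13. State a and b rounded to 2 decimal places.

a = 7.16, b = 6.61

Variance = 0.13² = 0.0169. The moment-matching identity a+b = μ(1−μ)/Var − 1 gives
a+b = 0.2496/0.0169 − 1 = 13.7692, so a = μ·13.7692 = 7.16 and b = (1−μ)·13.7692 = 6.61.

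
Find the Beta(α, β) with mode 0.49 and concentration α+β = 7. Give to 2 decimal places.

α = 3.45, β = 3.55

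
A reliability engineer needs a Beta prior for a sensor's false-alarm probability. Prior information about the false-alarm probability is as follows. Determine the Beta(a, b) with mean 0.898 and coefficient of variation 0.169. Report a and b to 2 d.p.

a = 2.67, b = 0.30

σ = CV·μ = 0.169×0.898 = 0.15176, so σ² = 0.023032.
s+1 = μ(1−μ)/σ² = 0.091596/0.023032 = 3.9770, so s = a+b = 2.9770.
a = μs = 2.67, b = (1−μ)s = 0.30.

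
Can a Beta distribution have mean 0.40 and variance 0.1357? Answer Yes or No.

A Beta with mean μ has variance μ(1−μ)/(α+β+1) < μ(1−μ).
Here μ(1−μ) = 0.40×0.60 = 0.2400, and 0.1357 < 0.2400.

Yes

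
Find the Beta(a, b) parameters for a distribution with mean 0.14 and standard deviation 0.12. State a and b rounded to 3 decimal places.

a = 1.031, b = 6.331

σ² = 0.12² = 0.0144.
With s = a+b, Var = μ(1−μ)/(s+1), so s+1 = (0.14×0.86)/0.0144 = 8.3611 and s = 7.3611.
a = μs = 1.031, b = (1−μ)s = 6.331.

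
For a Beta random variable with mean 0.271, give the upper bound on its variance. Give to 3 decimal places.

0.198

For fixed mean μ the Beta variance is μ(1−μ)/(α+β+1), increasing as α+β decreases.
Its least upper bound (not attained) is μ(1−μ) = 0.271·0.729 = 0.198.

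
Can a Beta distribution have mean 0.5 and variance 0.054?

Yes

The Beta variance bound is σ² < μ(1−μ).
Here μ(1−μ) = 0.5×0.5 = 0.25, and 0.054 < 0.25.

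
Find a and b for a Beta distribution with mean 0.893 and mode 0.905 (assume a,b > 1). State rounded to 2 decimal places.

Let s = a+b. Mean gives a = μs = 0.893s; mode gives (a−1)/(s−2) = 0.905.
Substituting: 0.893s − 1 = 0.905(s−2) = 0.905s − 1.810, so -0.012s = -0.810 and s = 67.5000.
Then a = 0.893×67.5000 = 60.28 and b = s−a = 7.22.

a = 60.28, b = 7.22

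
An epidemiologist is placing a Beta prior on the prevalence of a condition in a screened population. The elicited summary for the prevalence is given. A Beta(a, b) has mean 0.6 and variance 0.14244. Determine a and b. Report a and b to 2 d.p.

a = 0.41, b = 0.27

By moment matching, a+b = μ(1−μ)/σ² − 1 = (0.6·0.4)/0.14244 − 1 = 1.6849 − 1 = 0.6849.
Since a/(a+b) = μ, a = 0.6·0.6849 = 0.41 and b = 0.4·0.6849 = 0.27.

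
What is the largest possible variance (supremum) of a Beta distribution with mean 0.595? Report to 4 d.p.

0.2410

For fixed mean μ the Beta variance is μ(1−μ)/(α+β+1), increasing as α+β decreases.
Its least upper bound (not attained) is μ(1−μ) = 0.595·0.405 = 0.2410.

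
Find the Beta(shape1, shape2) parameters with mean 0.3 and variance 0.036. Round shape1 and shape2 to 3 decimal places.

shape1 = 1.450, shape2 = 3.383

Let s = shape1+shape2. The Beta variance is μ(1−μ)/(s+1).
So s+1 = μ(1−μ)/σ² = (0.3×0.7)/0.036 = 0.21/0.036 = 5.8333, giving s = 4.8333.
Then shape1 = μs = 0.3×4.8333 = 1.450 and shape2 = (1−μ)s = 0.7×4.8333 = 3.383.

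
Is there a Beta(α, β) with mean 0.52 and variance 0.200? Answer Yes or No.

For any Beta, Var(X) < E[X]·(1−E[X]).
Here μ(1−μ) = 0.52×0.48 = 0.2496, and 0.200 < 0.2496.

Yes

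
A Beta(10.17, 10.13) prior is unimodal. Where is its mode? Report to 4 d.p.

0.5011

With α,β > 1, mode = (α−1)/(α+β−2) = 9.17/18.30 = 0.5011.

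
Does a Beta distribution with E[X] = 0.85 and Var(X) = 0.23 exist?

The Beta variance bound is σ² < μ(1−μ).
Here μ(1−μ) = 0.85×0.15 = 0.1275, and 0.23 ≥ 0.1275.

No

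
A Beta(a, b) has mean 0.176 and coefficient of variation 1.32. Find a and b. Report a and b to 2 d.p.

a = 0.30, b = 1.39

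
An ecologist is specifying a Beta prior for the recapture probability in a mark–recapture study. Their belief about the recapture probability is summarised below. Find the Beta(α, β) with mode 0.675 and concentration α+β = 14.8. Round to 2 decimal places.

α = 9.64, β = 5.16

Mode = (α−1)/(κ−2) with κ = α+β, so α−1 = 0.675·12.8 = 8.64.
α = 9.64; β = κ − α = 5.16.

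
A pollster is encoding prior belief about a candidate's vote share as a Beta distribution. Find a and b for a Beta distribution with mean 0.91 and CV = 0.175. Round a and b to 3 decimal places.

a = 2.029, b = 0.201

σ = CV·μ = 0.175×0.91 = 0.15925, so σ² = 0.025361.
s+1 = μ(1−μ)/σ² = 0.0819/0.025361 = 3.2294, so s = a+b = 2.2294.
a = μs = 2.029, b = (1−μ)s = 0.201.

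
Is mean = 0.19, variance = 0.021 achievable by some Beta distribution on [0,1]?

Yes

The Beta variance bound is σ² < μ(1−μ).
Here μ(1−μ) = 0.19×0.81 = 0.1539, and 0.021 < 0.1539.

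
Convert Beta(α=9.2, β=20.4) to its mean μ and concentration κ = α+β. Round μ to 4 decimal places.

κ = α+β = 9.2+20.4 = 29.6; μ = α/κ = 9.2/29.6 = 0.3108.

μ = 0.3108, κ = 29.6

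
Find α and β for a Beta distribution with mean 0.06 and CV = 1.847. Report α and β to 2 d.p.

Var = (CV·μ)² = (1.847×0.06)² = 0.012281.
α+β = μ(1−μ)/Var − 1 = 0.0564/0.012281 − 1 = 3.5924.
Thus α = 0.06·3.5924 = 0.22 and β = 0.94·3.5924 = 3.38.

α = 0.22, β = 3.38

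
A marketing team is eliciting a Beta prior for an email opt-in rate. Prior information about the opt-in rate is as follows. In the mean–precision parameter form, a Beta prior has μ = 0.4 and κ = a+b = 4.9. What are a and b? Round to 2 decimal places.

a = 1.96, b = 2.94

Split κ in proportion μ : (1−μ): a = 0.4·4.9 = 1.96, b = 4.9 − 1.96 = 2.94.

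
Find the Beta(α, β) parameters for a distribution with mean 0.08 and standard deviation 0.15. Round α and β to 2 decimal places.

σ² = 0.15² = 0.0225.
With s = α+β, Var = μ(1−μ)/(s+1), so s+1 = (0.08×0.92)/0.0225 = 3.2711 and s = 2.2711.
α = μs = 0.18, β = (1−μ)s = 2.09.

α = 0.18, β = 2.09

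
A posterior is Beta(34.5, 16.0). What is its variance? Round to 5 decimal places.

μ = 34.5/50.5 = 0.683168; Var = μ(1−μ)/(α+β+1) = 0.2164494/51.5 = 0.00420.

0.00420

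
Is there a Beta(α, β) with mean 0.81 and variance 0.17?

No

For any Beta, Var(X) < E[X]·(1−E[X]).
Here μ(1−μ) = 0.81×0.19 = 0.1539, and 0.17 ≥ 0.1539.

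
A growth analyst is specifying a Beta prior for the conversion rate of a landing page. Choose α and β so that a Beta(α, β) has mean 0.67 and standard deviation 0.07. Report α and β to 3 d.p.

α = 29.562, β = 14.560

First σ² = 0.0049. Setting α = μn, β = (1−μ)n with n = α+β,
μ(1−μ)/(n+1) = 0.0049 ⇒ n+1 = 0.2211/0.0049 = 45.1224 ⇒ n = 44.1224.
Hence α = 0.67×44.1224 = 29.562, β = 0.33×44.1224 = 14.560.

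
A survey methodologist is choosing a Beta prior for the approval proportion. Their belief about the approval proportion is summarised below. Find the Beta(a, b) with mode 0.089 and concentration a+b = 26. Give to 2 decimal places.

a = 3.14, b = 22.86

Mode = (a−1)/(κ−2) with κ = a+b, so a−1 = 0.089·24 = 2.14.
a = 3.14; b = κ − a = 22.86.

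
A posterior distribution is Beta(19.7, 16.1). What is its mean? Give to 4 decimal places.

E[X] = α/(α+β) = 19.7/35.8 = 0.5503.

0.5503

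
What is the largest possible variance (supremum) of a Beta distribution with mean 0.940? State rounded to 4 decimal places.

Var = μ(1−μ)/(α+β+1), which approaches μ(1−μ) as α+β → 0.
So the supremum is μ(1−μ) = 0.940×0.060 = 0.0564.

0.0564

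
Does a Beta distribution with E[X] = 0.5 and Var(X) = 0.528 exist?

No

The Beta variance bound is σ² < μ(1−μ).
Here μ(1−μ) = 0.5×0.5 = 0.25, and 0.528 ≥ 0.25.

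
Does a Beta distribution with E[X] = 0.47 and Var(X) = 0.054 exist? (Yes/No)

For any Beta, Var(X) < E[X]·(1−E[X]).
Here μ(1−μ) = 0.47×0.53 = 0.2491, and 0.054 < 0.2491.

Yes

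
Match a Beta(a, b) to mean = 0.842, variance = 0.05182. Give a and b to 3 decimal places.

Let s = a+b. The Beta variance is μ(1−μ)/(s+1).
So s+1 = μ(1−μ)/σ² = (0.842×0.158)/0.05182 = 0.133036/0.05182 = 2.5673, giving s = 1.5673.
Then a = μs = 0.842×1.5673 = 1.320 and b = (1−μ)s = 0.158×1.5673 = 0.248.

a = 1.320, b = 0.248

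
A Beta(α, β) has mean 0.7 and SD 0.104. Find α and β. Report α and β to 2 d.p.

σ² = 0.104² = 0.010816.
With s = α+β, Var = μ(1−μ)/(s+1), so s+1 = (0.7×0.3)/0.010816 = 19.4157 and s = 18.4157.
α = μs = 12.89, β = (1−μ)s = 5.52.

α = 12.89, β = 5.52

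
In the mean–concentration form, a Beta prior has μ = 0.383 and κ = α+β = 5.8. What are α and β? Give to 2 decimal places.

α = 2.22, β = 3.58

α = μκ = 0.383×5.8 = 2.22 and β = (1−μ)κ = 0.617×5.8 = 3.58.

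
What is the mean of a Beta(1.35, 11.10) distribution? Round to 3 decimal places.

E[X] = α/(α+β) = 1.35/12.45 = 0.108.

0.108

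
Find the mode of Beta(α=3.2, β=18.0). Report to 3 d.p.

The density x^(α−1)(1−x)^(β−1) is maximised at (α−1)/(α+β−2) = 2.2/19.2 = 0.115.

0.115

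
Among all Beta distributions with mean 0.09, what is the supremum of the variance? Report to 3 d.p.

Var = μ(1−μ)/(α+β+1), which approaches μ(1−μ) as α+β → 0.
So the supremum is μ(1−μ) = 0.09×0.91 = 0.082.

0.082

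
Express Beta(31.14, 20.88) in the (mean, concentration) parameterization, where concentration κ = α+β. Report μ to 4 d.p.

μ = 0.5986, κ = 52.02

κ = α+β = 31.14+20.88 = 52.02; μ = α/κ = 31.14/52.02 = 0.5986.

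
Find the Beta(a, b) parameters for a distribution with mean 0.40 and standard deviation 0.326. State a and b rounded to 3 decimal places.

a = 0.503, b = 0.755

First σ² = 0.106276. Setting a = μn, b = (1−μ)n with n = a+b,
μ(1−μ)/(n+1) = 0.106276 ⇒ n+1 = 0.2400/0.106276 = 2.2583 ⇒ n = 1.2583.
Hence a = 0.40×1.2583 = 0.503, b = 0.60×1.2583 = 0.755.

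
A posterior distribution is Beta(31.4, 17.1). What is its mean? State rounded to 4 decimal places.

0.6474

The Beta mean is α/(α+β) = 31.4/(31.4+17.1) = 0.6474.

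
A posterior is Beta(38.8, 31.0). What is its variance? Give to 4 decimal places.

0.0035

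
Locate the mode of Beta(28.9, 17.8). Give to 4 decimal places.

0.6242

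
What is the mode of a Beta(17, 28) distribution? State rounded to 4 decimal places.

With α,β > 1, mode = (α−1)/(α+β−2) = 16/43 = 0.3721.

0.3721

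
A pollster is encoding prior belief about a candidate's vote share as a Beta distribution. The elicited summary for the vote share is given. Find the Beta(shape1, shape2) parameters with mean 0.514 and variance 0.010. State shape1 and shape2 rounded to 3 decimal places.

shape1 = 12.326, shape2 = 11.654

Write ν = shape1+shape2; then shape1 = μν and Var = μ(1−μ)/(ν+1).
ν = μ(1−μ)/Var − 1 = 0.249804/0.010 − 1 = 23.9804.
shape1 = 0.514·23.9804 = 12.326, shape2 = 0.486·23.9804 = 11.654.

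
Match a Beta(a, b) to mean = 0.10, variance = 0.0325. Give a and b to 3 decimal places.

a = 0.177, b = 1.592

Let s = a+b. The Beta variance is μ(1−μ)/(s+1).
So s+1 = μ(1−μ)/σ² = (0.10×0.90)/0.0325 = 0.0900/0.0325 = 2.7692, giving s = 1.7692.
Then a = μs = 0.10×1.7692 = 0.177 and b = (1−μ)s = 0.90×1.7692 = 1.592.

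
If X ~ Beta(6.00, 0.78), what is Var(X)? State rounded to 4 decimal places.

0.0131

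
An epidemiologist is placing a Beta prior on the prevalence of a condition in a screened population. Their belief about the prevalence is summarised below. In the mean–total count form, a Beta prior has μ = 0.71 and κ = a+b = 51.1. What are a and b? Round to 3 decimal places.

a = μκ = 0.71×51.1 = 36.281 and b = (1−μ)κ = 0.29×51.1 = 14.819.

a = 36.281, b = 14.819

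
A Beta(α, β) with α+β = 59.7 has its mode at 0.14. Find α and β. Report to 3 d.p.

Mode = (α−1)/(κ−2) with κ = α+β, so α−1 = 0.14·57.7 = 8.078.
α = 9.078; β = κ − α = 50.622.

α = 9.078, β = 50.622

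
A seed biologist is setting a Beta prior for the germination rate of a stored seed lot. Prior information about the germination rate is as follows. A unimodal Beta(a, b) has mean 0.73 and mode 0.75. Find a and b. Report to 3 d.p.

a = 18.250, b = 6.750

With s = a+b: μ = a/s and mode = (a−1)/(s−2). Eliminating a = μs,
μs − 1 = m(s−2) ⇒ s(μ−m) = 1−2m ⇒ s = -0.50/-0.02 = 25.0000.
So a = μs = 18.250, b = (1−μ)s = 6.750.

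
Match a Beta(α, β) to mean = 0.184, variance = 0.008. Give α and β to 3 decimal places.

α = 3.269, β = 14.499

Write ν = α+β; then α = μν and Var = μ(1−μ)/(ν+1).
ν = μ(1−μ)/Var − 1 = 0.150144/0.008 − 1 = 17.7680.
α = 0.184·17.7680 = 3.269, β = 0.816·17.7680 = 14.499.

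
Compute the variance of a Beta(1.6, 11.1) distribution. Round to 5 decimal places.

0.00804

α+β = 12.7 and αβ = 17.76, so Var = αβ/[(α+β)²(α+β+1)] = 17.76/2209.673 = 0.00804.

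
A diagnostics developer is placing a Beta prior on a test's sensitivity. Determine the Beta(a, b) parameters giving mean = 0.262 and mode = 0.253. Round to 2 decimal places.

Let s = a+b. Mean gives a = μs = 0.262s; mode gives (a−1)/(s−2) = 0.253.
Substituting: 0.262s − 1 = 0.253(s−2) = 0.253s − 0.506, so 0.009s = 0.494 and s = 54.8889.
Then a = 0.262×54.8889 = 14.38 and b = s−a = 40.51.

a = 14.38, b = 40.51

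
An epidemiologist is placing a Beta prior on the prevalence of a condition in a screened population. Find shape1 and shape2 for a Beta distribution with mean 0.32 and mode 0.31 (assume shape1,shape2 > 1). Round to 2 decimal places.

shape1 = 12.16, shape2 = 25.84

Let s = shape1+shape2. Mean gives shape1 = μs = 0.32s; mode gives (shape1−1)/(s−2) = 0.31.
Substituting: 0.32s − 1 = 0.31(s−2) = 0.31s − 0.62, so 0.01s = 0.38 and s = 38.0000.
Then shape1 = 0.32×38.0000 = 12.16 and shape2 = s−shape1 = 25.84.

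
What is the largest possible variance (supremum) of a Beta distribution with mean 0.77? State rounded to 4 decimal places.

0.1771

For fixed mean μ the Beta variance is μ(1−μ)/(α+β+1), increasing as α+β decreases.
Its least upper bound (not attained) is μ(1−μ) = 0.77·0.23 = 0.1771.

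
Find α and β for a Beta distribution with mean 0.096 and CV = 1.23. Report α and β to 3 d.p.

Var = (CV·μ)² = (1.23×0.096)² = 0.013943.
α+β = μ(1−μ)/Var − 1 = 0.086784/0.013943 − 1 = 5.2242.
Thus α = 0.096·5.2242 = 0.502 and β = 0.904·5.2242 = 4.723.

α = 0.502, β = 4.723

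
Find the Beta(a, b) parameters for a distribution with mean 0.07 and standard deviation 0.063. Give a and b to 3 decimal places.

First σ² = 0.003969. Setting a = μn, b = (1−μ)n with n = a+b,
μ(1−μ)/(n+1) = 0.003969 ⇒ n+1 = 0.0651/0.003969 = 16.4021 ⇒ n = 15.4021.
Hence a = 0.07×15.4021 = 1.078, b = 0.93×15.4021 = 14.324.

a = 1.078, b = 14.324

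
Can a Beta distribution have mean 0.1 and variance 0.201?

The Beta variance bound is σ² < μ(1−μ).
Here μ(1−μ) = 0.1×0.9 = 0.09, and 0.201 ≥ 0.09.

No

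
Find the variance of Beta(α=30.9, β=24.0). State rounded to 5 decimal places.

0.00440

α+β = 54.9 and αβ = 741.60, so Var = αβ/[(α+β)²(α+β+1)] = 741.60/168483.159 = 0.00440.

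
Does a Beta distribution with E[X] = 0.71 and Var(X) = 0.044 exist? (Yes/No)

Yes

The Beta variance bound is σ² < μ(1−μ).
Here μ(1−μ) = 0.71×0.29 = 0.2059, and 0.044 < 0.2059.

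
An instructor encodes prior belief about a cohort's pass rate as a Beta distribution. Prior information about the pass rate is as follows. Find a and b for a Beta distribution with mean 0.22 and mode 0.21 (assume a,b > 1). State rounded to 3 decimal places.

a = 12.760, b = 45.240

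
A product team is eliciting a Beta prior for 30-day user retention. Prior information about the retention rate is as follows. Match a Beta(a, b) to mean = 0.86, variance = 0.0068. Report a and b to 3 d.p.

Write ν = a+b; then a = μν and Var = μ(1−μ)/(ν+1).
ν = μ(1−μ)/Var − 1 = 0.1204/0.0068 − 1 = 16.7059.
a = 0.86·16.7059 = 14.367, b = 0.14·16.7059 = 2.339.

a = 14.367, b = 2.339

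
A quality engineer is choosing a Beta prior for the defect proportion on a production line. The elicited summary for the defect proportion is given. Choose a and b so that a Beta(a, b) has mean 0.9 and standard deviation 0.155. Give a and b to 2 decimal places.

σ² = 0.155² = 0.024025.
With s = a+b, Var = μ(1−μ)/(s+1), so s+1 = (0.9×0.1)/0.024025 = 3.7461 and s = 2.7461.
a = μs = 2.47, b = (1−μ)s = 0.27.

a = 2.47, b = 0.27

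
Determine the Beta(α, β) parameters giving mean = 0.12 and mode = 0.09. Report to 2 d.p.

Let s = α+β. Mean gives α = μs = 0.12s; mode gives (α−1)/(s−2) = 0.09.
Substituting: 0.12s − 1 = 0.09(s−2) = 0.09s − 0.18, so 0.03s = 0.82 and s = 27.3333.
Then α = 0.12×27.3333 = 3.28 and β = s−α = 24.05.

α = 3.28, β = 24.05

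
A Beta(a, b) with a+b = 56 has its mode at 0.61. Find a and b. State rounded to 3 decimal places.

a = 33.940, b = 22.060

Mode = (a−1)/(κ−2) with κ = a+b, so a−1 = 0.61·54 = 32.940.
a = 33.940; b = κ − a = 22.060.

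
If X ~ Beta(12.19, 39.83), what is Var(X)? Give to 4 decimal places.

0.0034

Var = αβ/[(α+β)²(α+β+1)] = (12.19×39.83)/(52.02²×53.02) = 485.5277/143476.382808 = 0.0034.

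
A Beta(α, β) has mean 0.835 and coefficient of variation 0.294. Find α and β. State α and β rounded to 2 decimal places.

α = 1.07, β = 0.21

Var = (CV·μ)² = (0.294×0.835)² = 0.060265.
α+β = μ(1−μ)/Var − 1 = 0.137775/0.060265 − 1 = 1.2861.
Thus α = 0.835·1.2861 = 1.07 and β = 0.165·1.2861 = 0.21.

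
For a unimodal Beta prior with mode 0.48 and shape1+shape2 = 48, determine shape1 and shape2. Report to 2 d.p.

shape1 = 23.08, shape2 = 24.92

Mode = (shape1−1)/(κ−2) with κ = shape1+shape2, so shape1−1 = 0.48·46 = 22.08.
shape1 = 23.08; shape2 = κ − shape1 = 24.92.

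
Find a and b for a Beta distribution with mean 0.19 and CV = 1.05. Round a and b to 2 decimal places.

σ = CV·μ = 1.05×0.19 = 0.19950, so σ² = 0.039800.
s+1 = μ(1−μ)/σ² = 0.1539/0.039800 = 3.8668, so s = a+b = 2.8668.
a = μs = 0.54, b = (1−μ)s = 2.32.

a = 0.54, b = 2.32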